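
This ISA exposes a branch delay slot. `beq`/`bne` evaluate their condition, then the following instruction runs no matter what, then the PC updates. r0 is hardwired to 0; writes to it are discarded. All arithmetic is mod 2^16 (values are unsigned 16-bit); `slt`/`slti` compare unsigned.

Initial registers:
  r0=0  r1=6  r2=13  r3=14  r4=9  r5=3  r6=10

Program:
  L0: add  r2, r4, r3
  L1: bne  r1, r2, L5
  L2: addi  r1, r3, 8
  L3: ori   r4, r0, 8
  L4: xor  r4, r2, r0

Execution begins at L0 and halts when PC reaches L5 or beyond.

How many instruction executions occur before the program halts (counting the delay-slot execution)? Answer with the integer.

3

[0] add  r2, r4, r3  →  {r0:0, r1:6, r2:23, r3:14, r4:9, r5:3, r6:10}
[1] bne  r1, r2, L5  →  {r0:0, r1:6, r2:23, r3:14, r4:9, r5:3, r6:10}  ⟨branch taken⟩
[2] addi  r1, r3, 8  →  {r0:0, r1:22, r2:23, r3:14, r4:9, r5:3, r6:10}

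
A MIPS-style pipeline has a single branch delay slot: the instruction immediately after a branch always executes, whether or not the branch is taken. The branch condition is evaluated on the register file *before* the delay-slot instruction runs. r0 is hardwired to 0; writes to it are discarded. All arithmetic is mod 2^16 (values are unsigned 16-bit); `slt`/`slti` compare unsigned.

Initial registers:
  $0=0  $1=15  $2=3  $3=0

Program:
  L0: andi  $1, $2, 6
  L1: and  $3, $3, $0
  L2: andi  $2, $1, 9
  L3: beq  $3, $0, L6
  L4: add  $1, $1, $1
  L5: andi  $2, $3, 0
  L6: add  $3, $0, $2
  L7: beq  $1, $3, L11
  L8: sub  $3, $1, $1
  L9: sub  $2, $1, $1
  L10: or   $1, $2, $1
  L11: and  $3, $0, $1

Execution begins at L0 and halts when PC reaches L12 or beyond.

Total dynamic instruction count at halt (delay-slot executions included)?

PC=0  andi  $1, $2, 6        | $0=0 $1=2 $2=3 $3=0
PC=1  and  $3, $3, $0        | $0=0 $1=2 $2=3 $3=0
PC=2  andi  $2, $1, 9        | $0=0 $1=2 $2=0 $3=0
PC=3  beq  $3, $0, L6        | $0=0 $1=2 $2=0 $3=0  [TAKEN]
PC=4  add  $1, $1, $1        | $0=0 $1=4 $2=0 $3=0
PC=6  add  $3, $0, $2        | $0=0 $1=4 $2=0 $3=0
PC=7  beq  $1, $3, L11       | $0=0 $1=4 $2=0 $3=0  [not taken]
PC=8  sub  $3, $1, $1        | $0=0 $1=4 $2=0 $3=0
PC=9  sub  $2, $1, $1        | $0=0 $1=4 $2=0 $3=0
PC=10 or   $1, $2, $1        | $0=0 $1=4 $2=0 $3=0
PC=11 and  $3, $0, $1        | $0=0 $1=4 $2=0 $3=0

11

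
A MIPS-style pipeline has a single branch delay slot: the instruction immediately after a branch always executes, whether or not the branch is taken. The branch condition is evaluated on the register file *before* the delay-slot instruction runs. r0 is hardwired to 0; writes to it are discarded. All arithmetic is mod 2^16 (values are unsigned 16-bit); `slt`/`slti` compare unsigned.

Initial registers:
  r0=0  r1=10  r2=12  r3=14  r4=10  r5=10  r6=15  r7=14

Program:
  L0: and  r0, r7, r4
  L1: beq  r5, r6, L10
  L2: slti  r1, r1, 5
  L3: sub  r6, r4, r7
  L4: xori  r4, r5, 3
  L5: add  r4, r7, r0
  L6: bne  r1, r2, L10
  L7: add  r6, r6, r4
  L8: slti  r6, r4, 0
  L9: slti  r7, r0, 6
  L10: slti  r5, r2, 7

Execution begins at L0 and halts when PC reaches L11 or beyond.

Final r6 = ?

10

#0 and  r0, r7, r4 ; 0/10/12/14/10/10/15/14
#1 beq  r5, r6, L10 ; 0/10/12/14/10/10/15/14 ; →fallthru
#2 slti  r1, r1, 5 ; 0/0/12/14/10/10/15/14
#3 sub  r6, r4, r7 ; 0/0/12/14/10/10/65532/14
#4 xori  r4, r5, 3 ; 0/0/12/14/9/10/65532/14
#5 add  r4, r7, r0 ; 0/0/12/14/14/10/65532/14
#6 bne  r1, r2, L10 ; 0/0/12/14/14/10/65532/14 ; →target
#7 add  r6, r6, r4 ; 0/0/12/14/14/10/10/14
#10 slti  r5, r2, 7 ; 0/0/12/14/14/0/10/14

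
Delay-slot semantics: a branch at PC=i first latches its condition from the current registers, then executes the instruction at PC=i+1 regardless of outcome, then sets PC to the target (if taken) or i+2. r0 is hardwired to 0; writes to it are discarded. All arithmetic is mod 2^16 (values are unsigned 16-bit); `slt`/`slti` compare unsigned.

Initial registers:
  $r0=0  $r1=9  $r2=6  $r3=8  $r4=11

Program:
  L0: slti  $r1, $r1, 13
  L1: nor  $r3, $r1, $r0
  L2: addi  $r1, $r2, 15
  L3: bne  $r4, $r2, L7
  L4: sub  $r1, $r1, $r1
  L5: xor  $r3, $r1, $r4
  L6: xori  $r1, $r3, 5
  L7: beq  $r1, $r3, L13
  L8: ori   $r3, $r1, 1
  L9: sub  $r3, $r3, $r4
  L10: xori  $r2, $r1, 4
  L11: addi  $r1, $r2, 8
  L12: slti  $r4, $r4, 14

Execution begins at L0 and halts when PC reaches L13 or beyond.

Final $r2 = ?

4

#0 slti  $r1, $r1, 13 ; 0/1/6/8/11
#1 nor  $r3, $r1, $r0 ; 0/1/6/65534/11
#2 addi  $r1, $r2, 15 ; 0/21/6/65534/11
#3 bne  $r4, $r2, L7 ; 0/21/6/65534/11 ; →target
#4 sub  $r1, $r1, $r1 ; 0/0/6/65534/11
#7 beq  $r1, $r3, L13 ; 0/0/6/65534/11 ; →fallthru
#8 ori   $r3, $r1, 1 ; 0/0/6/1/11
#9 sub  $r3, $r3, $r4 ; 0/0/6/65526/11
#10 xori  $r2, $r1, 4 ; 0/0/4/65526/11
#11 addi  $r1, $r2, 8 ; 0/12/4/65526/11
#12 slti  $r4, $r4, 14 ; 0/12/4/65526/1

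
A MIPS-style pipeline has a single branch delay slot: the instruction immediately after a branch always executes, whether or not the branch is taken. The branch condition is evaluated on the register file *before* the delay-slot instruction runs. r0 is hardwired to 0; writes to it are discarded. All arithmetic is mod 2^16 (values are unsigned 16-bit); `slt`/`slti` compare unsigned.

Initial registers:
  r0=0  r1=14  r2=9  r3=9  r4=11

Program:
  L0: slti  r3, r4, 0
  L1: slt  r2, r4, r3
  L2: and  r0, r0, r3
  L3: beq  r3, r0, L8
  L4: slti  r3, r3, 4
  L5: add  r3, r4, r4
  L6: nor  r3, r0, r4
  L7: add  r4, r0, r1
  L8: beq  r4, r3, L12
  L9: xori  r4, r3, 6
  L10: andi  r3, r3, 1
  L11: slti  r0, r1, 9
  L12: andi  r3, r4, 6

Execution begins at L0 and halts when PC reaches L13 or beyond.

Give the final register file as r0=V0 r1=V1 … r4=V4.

r0=0 r1=14 r2=0 r3=6 r4=7

[0] slti  r3, r4, 0  →  {r0:0, r1:14, r2:9, r3:0, r4:11}
[1] slt  r2, r4, r3  →  {r0:0, r1:14, r2:0, r3:0, r4:11}
[2] and  r0, r0, r3  →  {r0:0, r1:14, r2:0, r3:0, r4:11}
[3] beq  r3, r0, L8  →  {r0:0, r1:14, r2:0, r3:0, r4:11}  ⟨branch taken⟩
[4] slti  r3, r3, 4  →  {r0:0, r1:14, r2:0, r3:1, r4:11}
[8] beq  r4, r3, L12  →  {r0:0, r1:14, r2:0, r3:1, r4:11}  ⟨branch fallthrough⟩
[9] xori  r4, r3, 6  →  {r0:0, r1:14, r2:0, r3:1, r4:7}
[10] andi  r3, r3, 1  →  {r0:0, r1:14, r2:0, r3:1, r4:7}
[11] slti  r0, r1, 9  →  {r0:0, r1:14, r2:0, r3:1, r4:7}
[12] andi  r3, r4, 6  →  {r0:0, r1:14, r2:0, r3:6, r4:7}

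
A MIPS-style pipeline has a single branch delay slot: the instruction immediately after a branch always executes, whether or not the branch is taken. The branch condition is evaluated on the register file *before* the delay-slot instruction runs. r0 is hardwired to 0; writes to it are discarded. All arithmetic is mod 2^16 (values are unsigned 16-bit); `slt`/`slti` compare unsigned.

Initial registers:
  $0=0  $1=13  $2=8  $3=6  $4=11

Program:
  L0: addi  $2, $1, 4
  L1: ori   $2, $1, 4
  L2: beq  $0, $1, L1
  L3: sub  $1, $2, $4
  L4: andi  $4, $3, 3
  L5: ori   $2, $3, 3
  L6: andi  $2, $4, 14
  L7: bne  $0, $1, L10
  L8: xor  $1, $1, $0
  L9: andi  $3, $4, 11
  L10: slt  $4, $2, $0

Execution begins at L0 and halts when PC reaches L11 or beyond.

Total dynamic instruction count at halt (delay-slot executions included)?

10

#0 addi  $2, $1, 4 ; 0/13/17/6/11
#1 ori   $2, $1, 4 ; 0/13/13/6/11
#2 beq  $0, $1, L1 ; 0/13/13/6/11 ; →fallthru
#3 sub  $1, $2, $4 ; 0/2/13/6/11
#4 andi  $4, $3, 3 ; 0/2/13/6/2
#5 ori   $2, $3, 3 ; 0/2/7/6/2
#6 andi  $2, $4, 14 ; 0/2/2/6/2
#7 bne  $0, $1, L10 ; 0/2/2/6/2 ; →target
#8 xor  $1, $1, $0 ; 0/2/2/6/2
#10 slt  $4, $2, $0 ; 0/2/2/6/0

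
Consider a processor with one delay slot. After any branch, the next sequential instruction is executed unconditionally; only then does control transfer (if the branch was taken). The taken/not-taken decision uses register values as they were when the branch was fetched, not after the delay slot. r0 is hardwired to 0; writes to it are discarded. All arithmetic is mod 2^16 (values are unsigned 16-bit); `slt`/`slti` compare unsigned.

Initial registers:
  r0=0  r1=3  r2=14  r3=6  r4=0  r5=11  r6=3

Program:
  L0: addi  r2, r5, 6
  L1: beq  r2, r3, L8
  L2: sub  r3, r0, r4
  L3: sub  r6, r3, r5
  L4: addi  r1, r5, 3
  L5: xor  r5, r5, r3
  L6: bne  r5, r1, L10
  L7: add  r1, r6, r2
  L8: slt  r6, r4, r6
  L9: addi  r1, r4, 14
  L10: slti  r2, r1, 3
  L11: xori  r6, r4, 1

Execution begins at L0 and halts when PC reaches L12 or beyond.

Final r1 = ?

6

PC=0  addi  r2, r5, 6        | r0=0 r1=3 r2=17 r3=6 r4=0 r5=11 r6=3
PC=1  beq  r2, r3, L8        | r0=0 r1=3 r2=17 r3=6 r4=0 r5=11 r6=3  [not taken]
PC=2  sub  r3, r0, r4        | r0=0 r1=3 r2=17 r3=0 r4=0 r5=11 r6=3
PC=3  sub  r6, r3, r5        | r0=0 r1=3 r2=17 r3=0 r4=0 r5=11 r6=65525
PC=4  addi  r1, r5, 3        | r0=0 r1=14 r2=17 r3=0 r4=0 r5=11 r6=65525
PC=5  xor  r5, r5, r3        | r0=0 r1=14 r2=17 r3=0 r4=0 r5=11 r6=65525
PC=6  bne  r5, r1, L10       | r0=0 r1=14 r2=17 r3=0 r4=0 r5=11 r6=65525  [TAKEN]
PC=7  add  r1, r6, r2        | r0=0 r1=6 r2=17 r3=0 r4=0 r5=11 r6=65525
PC=10 slti  r2, r1, 3        | r0=0 r1=6 r2=0 r3=0 r4=0 r5=11 r6=65525
PC=11 xori  r6, r4, 1        | r0=0 r1=6 r2=0 r3=0 r4=0 r5=11 r6=1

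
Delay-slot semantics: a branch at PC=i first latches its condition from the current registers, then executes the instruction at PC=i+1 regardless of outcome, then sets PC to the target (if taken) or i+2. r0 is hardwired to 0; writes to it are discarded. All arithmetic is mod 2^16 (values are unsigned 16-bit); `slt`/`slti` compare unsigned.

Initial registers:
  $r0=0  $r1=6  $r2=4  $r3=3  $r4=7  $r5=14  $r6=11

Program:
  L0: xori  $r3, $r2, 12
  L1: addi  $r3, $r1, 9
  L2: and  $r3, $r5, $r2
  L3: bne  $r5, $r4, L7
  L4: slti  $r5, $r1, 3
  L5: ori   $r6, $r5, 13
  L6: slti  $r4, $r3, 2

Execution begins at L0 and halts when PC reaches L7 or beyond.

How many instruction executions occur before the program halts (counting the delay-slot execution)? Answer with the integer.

  step pc=0: xori  $r3, $r2, 12  regs=(0,6,4,8,7,14,11)
  step pc=1: addi  $r3, $r1, 9  regs=(0,6,4,15,7,14,11)
  step pc=2: and  $r3, $r5, $r2  regs=(0,6,4,4,7,14,11)
  step pc=3: bne  $r5, $r4, L7  cond=T  regs=(0,6,4,4,7,14,11)
  step pc=4: slti  $r5, $r1, 3  regs=(0,6,4,4,7,0,11)

5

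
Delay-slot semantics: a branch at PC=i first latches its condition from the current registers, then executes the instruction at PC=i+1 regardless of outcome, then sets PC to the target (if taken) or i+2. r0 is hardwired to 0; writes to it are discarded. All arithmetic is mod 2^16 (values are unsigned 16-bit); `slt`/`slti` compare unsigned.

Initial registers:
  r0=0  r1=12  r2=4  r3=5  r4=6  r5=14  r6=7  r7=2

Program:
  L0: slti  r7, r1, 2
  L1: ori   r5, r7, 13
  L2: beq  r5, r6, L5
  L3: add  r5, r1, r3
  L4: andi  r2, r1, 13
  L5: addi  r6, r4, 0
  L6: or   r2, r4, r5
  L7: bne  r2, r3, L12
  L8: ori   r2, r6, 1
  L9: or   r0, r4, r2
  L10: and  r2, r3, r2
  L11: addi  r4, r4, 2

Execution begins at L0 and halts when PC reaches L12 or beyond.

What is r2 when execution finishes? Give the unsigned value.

  step pc=0: slti  r7, r1, 2  regs=(0,12,4,5,6,14,7,0)
  step pc=1: ori   r5, r7, 13  regs=(0,12,4,5,6,13,7,0)
  step pc=2: beq  r5, r6, L5  cond=F  regs=(0,12,4,5,6,13,7,0)
  step pc=3: add  r5, r1, r3  regs=(0,12,4,5,6,17,7,0)
  step pc=4: andi  r2, r1, 13  regs=(0,12,12,5,6,17,7,0)
  step pc=5: addi  r6, r4, 0  regs=(0,12,12,5,6,17,6,0)
  step pc=6: or   r2, r4, r5  regs=(0,12,23,5,6,17,6,0)
  step pc=7: bne  r2, r3, L12  cond=T  regs=(0,12,23,5,6,17,6,0)
  step pc=8: ori   r2, r6, 1  regs=(0,12,7,5,6,17,6,0)

7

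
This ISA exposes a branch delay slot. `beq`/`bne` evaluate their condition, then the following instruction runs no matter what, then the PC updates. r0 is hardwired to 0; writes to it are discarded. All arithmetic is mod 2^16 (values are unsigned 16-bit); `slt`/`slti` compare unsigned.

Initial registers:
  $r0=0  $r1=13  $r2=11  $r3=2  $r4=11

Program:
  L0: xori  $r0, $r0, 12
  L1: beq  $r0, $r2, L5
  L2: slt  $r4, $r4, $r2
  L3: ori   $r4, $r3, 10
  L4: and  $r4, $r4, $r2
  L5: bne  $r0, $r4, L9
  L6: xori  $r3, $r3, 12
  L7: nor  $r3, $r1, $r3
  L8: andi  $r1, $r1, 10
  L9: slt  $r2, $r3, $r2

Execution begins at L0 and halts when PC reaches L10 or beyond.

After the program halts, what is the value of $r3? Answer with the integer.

#0 xori  $r0, $r0, 12 ; 0/13/11/2/11
#1 beq  $r0, $r2, L5 ; 0/13/11/2/11 ; →fallthru
#2 slt  $r4, $r4, $r2 ; 0/13/11/2/0
#3 ori   $r4, $r3, 10 ; 0/13/11/2/10
#4 and  $r4, $r4, $r2 ; 0/13/11/2/10
#5 bne  $r0, $r4, L9 ; 0/13/11/2/10 ; →target
#6 xori  $r3, $r3, 12 ; 0/13/11/14/10
#9 slt  $r2, $r3, $r2 ; 0/13/0/14/10

14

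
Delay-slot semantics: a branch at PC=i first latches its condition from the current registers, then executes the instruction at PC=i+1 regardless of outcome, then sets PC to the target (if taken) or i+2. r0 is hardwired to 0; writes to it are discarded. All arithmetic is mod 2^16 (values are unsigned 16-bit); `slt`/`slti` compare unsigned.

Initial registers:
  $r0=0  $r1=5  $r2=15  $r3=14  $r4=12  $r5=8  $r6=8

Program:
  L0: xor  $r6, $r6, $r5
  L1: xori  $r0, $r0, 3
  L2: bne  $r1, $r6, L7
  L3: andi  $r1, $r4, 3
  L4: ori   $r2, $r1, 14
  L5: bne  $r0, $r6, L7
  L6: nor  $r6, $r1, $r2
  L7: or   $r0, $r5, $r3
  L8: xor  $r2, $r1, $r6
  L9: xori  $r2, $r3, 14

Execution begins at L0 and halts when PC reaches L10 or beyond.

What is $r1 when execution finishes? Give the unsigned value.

  step pc=0: xor  $r6, $r6, $r5  regs=(0,5,15,14,12,8,0)
  step pc=1: xori  $r0, $r0, 3  regs=(0,5,15,14,12,8,0)
  step pc=2: bne  $r1, $r6, L7  cond=T  regs=(0,5,15,14,12,8,0)
  step pc=3: andi  $r1, $r4, 3  regs=(0,0,15,14,12,8,0)
  step pc=7: or   $r0, $r5, $r3  regs=(0,0,15,14,12,8,0)
  step pc=8: xor  $r2, $r1, $r6  regs=(0,0,0,14,12,8,0)
  step pc=9: xori  $r2, $r3, 14  regs=(0,0,0,14,12,8,0)

0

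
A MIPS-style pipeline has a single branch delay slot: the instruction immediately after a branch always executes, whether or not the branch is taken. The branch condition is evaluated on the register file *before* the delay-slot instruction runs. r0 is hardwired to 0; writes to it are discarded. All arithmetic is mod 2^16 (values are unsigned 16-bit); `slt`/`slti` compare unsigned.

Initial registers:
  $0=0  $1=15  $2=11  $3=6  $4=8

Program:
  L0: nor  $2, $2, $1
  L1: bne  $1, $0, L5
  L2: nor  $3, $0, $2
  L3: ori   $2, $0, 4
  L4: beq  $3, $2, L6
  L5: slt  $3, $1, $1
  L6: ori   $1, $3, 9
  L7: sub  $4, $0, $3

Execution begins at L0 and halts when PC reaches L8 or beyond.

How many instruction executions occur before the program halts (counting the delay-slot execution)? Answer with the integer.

6

PC=0  nor  $2, $2, $1        | $0=0 $1=15 $2=65520 $3=6 $4=8
PC=1  bne  $1, $0, L5        | $0=0 $1=15 $2=65520 $3=6 $4=8  [TAKEN]
PC=2  nor  $3, $0, $2        | $0=0 $1=15 $2=65520 $3=15 $4=8
PC=5  slt  $3, $1, $1        | $0=0 $1=15 $2=65520 $3=0 $4=8
PC=6  ori   $1, $3, 9        | $0=0 $1=9 $2=65520 $3=0 $4=8
PC=7  sub  $4, $0, $3        | $0=0 $1=9 $2=65520 $3=0 $4=0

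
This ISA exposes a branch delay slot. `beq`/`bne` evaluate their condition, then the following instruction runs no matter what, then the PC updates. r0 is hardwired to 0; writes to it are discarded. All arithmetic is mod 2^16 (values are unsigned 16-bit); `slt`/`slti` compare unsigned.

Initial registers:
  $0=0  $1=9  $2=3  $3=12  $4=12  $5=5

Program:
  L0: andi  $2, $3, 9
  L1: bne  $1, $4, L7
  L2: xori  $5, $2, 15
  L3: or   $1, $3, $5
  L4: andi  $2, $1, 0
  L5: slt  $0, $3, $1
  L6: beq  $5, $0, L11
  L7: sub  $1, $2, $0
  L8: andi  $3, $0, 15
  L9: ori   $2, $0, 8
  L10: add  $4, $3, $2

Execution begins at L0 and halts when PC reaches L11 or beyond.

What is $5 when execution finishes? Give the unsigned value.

7

[0] andi  $2, $3, 9  →  {$0:0, $1:9, $2:8, $3:12, $4:12, $5:5}
[1] bne  $1, $4, L7  →  {$0:0, $1:9, $2:8, $3:12, $4:12, $5:5}  ⟨branch taken⟩
[2] xori  $5, $2, 15  →  {$0:0, $1:9, $2:8, $3:12, $4:12, $5:7}
[7] sub  $1, $2, $0  →  {$0:0, $1:8, $2:8, $3:12, $4:12, $5:7}
[8] andi  $3, $0, 15  →  {$0:0, $1:8, $2:8, $3:0, $4:12, $5:7}
[9] ori   $2, $0, 8  →  {$0:0, $1:8, $2:8, $3:0, $4:12, $5:7}
[10] add  $4, $3, $2  →  {$0:0, $1:8, $2:8, $3:0, $4:8, $5:7}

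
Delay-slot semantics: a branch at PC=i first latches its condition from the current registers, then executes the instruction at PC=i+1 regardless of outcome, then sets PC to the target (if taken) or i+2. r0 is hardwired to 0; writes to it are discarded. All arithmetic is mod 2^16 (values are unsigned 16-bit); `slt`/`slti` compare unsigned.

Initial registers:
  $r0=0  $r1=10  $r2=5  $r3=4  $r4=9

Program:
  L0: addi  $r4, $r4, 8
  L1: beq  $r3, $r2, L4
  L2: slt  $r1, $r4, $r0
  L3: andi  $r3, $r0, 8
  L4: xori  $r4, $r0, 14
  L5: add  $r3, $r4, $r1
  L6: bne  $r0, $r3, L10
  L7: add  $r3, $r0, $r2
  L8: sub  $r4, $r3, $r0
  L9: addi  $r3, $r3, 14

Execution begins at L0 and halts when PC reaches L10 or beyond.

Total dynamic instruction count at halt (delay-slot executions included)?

PC=0  addi  $r4, $r4, 8      | $r0=0 $r1=10 $r2=5 $r3=4 $r4=17
PC=1  beq  $r3, $r2, L4      | $r0=0 $r1=10 $r2=5 $r3=4 $r4=17  [not taken]
PC=2  slt  $r1, $r4, $r0     | $r0=0 $r1=0 $r2=5 $r3=4 $r4=17
PC=3  andi  $r3, $r0, 8      | $r0=0 $r1=0 $r2=5 $r3=0 $r4=17
PC=4  xori  $r4, $r0, 14     | $r0=0 $r1=0 $r2=5 $r3=0 $r4=14
PC=5  add  $r3, $r4, $r1     | $r0=0 $r1=0 $r2=5 $r3=14 $r4=14
PC=6  bne  $r0, $r3, L10     | $r0=0 $r1=0 $r2=5 $r3=14 $r4=14  [TAKEN]
PC=7  add  $r3, $r0, $r2     | $r0=0 $r1=0 $r2=5 $r3=5 $r4=14

8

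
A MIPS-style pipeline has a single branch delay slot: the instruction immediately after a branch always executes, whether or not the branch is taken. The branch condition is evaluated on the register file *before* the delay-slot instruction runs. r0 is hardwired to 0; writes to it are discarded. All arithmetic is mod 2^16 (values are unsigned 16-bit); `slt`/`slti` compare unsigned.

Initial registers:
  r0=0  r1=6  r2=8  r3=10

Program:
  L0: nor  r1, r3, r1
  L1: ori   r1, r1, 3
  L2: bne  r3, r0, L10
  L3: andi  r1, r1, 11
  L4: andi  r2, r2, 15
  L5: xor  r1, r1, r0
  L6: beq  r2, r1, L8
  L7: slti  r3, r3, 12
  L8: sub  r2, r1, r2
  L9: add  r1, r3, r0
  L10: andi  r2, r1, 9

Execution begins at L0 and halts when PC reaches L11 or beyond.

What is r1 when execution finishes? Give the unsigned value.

3

[0] nor  r1, r3, r1  →  {r0:0, r1:65521, r2:8, r3:10}
[1] ori   r1, r1, 3  →  {r0:0, r1:65523, r2:8, r3:10}
[2] bne  r3, r0, L10  →  {r0:0, r1:65523, r2:8, r3:10}  ⟨branch taken⟩
[3] andi  r1, r1, 11  →  {r0:0, r1:3, r2:8, r3:10}
[10] andi  r2, r1, 9  →  {r0:0, r1:3, r2:1, r3:10}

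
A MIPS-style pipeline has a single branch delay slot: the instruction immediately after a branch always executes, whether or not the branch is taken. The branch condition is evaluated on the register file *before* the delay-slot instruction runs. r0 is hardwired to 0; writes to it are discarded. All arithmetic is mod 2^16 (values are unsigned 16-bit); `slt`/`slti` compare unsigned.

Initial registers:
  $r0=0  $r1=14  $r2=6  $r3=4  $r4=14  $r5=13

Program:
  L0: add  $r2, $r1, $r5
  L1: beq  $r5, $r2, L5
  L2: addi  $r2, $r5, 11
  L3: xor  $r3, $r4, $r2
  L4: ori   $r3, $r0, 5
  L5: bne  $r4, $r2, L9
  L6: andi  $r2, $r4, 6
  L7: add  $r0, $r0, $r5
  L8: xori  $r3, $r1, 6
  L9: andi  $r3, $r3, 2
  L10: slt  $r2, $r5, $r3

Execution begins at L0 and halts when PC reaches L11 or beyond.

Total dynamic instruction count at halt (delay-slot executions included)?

9

  step pc=0: add  $r2, $r1, $r5  regs=(0,14,27,4,14,13)
  step pc=1: beq  $r5, $r2, L5  cond=F  regs=(0,14,27,4,14,13)
  step pc=2: addi  $r2, $r5, 11  regs=(0,14,24,4,14,13)
  step pc=3: xor  $r3, $r4, $r2  regs=(0,14,24,22,14,13)
  step pc=4: ori   $r3, $r0, 5  regs=(0,14,24,5,14,13)
  step pc=5: bne  $r4, $r2, L9  cond=T  regs=(0,14,24,5,14,13)
  step pc=6: andi  $r2, $r4, 6  regs=(0,14,6,5,14,13)
  step pc=9: andi  $r3, $r3, 2  regs=(0,14,6,0,14,13)
  step pc=10: slt  $r2, $r5, $r3  regs=(0,14,0,0,14,13)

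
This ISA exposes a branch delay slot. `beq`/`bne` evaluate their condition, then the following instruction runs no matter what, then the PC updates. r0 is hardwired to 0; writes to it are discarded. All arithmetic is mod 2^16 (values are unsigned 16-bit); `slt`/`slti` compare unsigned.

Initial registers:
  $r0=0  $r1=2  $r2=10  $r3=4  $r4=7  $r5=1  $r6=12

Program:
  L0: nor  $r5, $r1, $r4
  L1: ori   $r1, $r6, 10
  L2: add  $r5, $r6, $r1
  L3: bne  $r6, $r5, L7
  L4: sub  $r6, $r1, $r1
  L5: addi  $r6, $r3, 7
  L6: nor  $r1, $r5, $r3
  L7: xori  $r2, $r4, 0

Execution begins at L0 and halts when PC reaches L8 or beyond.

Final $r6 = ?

0

PC=0  nor  $r5, $r1, $r4     | $r0=0 $r1=2 $r2=10 $r3=4 $r4=7 $r5=65528 $r6=12
PC=1  ori   $r1, $r6, 10     | $r0=0 $r1=14 $r2=10 $r3=4 $r4=7 $r5=65528 $r6=12
PC=2  add  $r5, $r6, $r1     | $r0=0 $r1=14 $r2=10 $r3=4 $r4=7 $r5=26 $r6=12
PC=3  bne  $r6, $r5, L7      | $r0=0 $r1=14 $r2=10 $r3=4 $r4=7 $r5=26 $r6=12  [TAKEN]
PC=4  sub  $r6, $r1, $r1     | $r0=0 $r1=14 $r2=10 $r3=4 $r4=7 $r5=26 $r6=0
PC=7  xori  $r2, $r4, 0      | $r0=0 $r1=14 $r2=7 $r3=4 $r4=7 $r5=26 $r6=0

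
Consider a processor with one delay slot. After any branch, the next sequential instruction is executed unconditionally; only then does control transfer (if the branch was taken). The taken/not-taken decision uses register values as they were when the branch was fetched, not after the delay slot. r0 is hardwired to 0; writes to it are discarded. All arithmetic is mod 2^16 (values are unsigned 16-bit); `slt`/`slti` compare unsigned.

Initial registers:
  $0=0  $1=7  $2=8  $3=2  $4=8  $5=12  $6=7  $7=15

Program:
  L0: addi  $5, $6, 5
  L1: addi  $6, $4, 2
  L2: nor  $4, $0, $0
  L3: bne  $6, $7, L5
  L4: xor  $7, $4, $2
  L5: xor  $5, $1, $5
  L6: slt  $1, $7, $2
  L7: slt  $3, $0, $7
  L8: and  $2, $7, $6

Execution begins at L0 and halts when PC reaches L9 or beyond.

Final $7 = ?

65527

PC=0  addi  $5, $6, 5        | $0=0 $1=7 $2=8 $3=2 $4=8 $5=12 $6=7 $7=15
PC=1  addi  $6, $4, 2        | $0=0 $1=7 $2=8 $3=2 $4=8 $5=12 $6=10 $7=15
PC=2  nor  $4, $0, $0        | $0=0 $1=7 $2=8 $3=2 $4=65535 $5=12 $6=10 $7=15
PC=3  bne  $6, $7, L5        | $0=0 $1=7 $2=8 $3=2 $4=65535 $5=12 $6=10 $7=15  [TAKEN]
PC=4  xor  $7, $4, $2        | $0=0 $1=7 $2=8 $3=2 $4=65535 $5=12 $6=10 $7=65527
PC=5  xor  $5, $1, $5        | $0=0 $1=7 $2=8 $3=2 $4=65535 $5=11 $6=10 $7=65527
PC=6  slt  $1, $7, $2        | $0=0 $1=0 $2=8 $3=2 $4=65535 $5=11 $6=10 $7=65527
PC=7  slt  $3, $0, $7        | $0=0 $1=0 $2=8 $3=1 $4=65535 $5=11 $6=10 $7=65527
PC=8  and  $2, $7, $6        | $0=0 $1=0 $2=2 $3=1 $4=65535 $5=11 $6=10 $7=65527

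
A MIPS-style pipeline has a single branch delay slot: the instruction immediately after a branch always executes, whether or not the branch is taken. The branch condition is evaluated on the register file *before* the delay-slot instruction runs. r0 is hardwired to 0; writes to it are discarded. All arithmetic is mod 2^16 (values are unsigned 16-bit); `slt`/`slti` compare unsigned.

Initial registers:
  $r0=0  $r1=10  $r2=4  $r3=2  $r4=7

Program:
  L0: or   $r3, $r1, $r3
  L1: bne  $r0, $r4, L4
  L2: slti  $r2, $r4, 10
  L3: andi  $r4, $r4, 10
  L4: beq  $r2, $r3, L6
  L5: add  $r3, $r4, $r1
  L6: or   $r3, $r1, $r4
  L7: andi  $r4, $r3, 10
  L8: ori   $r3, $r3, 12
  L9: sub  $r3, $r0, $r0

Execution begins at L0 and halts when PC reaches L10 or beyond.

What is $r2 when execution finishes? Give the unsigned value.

1

#0 or   $r3, $r1, $r3 ; 0/10/4/10/7
#1 bne  $r0, $r4, L4 ; 0/10/4/10/7 ; →target
#2 slti  $r2, $r4, 10 ; 0/10/1/10/7
#4 beq  $r2, $r3, L6 ; 0/10/1/10/7 ; →fallthru
#5 add  $r3, $r4, $r1 ; 0/10/1/17/7
#6 or   $r3, $r1, $r4 ; 0/10/1/15/7
#7 andi  $r4, $r3, 10 ; 0/10/1/15/10
#8 ori   $r3, $r3, 12 ; 0/10/1/15/10
#9 sub  $r3, $r0, $r0 ; 0/10/1/0/10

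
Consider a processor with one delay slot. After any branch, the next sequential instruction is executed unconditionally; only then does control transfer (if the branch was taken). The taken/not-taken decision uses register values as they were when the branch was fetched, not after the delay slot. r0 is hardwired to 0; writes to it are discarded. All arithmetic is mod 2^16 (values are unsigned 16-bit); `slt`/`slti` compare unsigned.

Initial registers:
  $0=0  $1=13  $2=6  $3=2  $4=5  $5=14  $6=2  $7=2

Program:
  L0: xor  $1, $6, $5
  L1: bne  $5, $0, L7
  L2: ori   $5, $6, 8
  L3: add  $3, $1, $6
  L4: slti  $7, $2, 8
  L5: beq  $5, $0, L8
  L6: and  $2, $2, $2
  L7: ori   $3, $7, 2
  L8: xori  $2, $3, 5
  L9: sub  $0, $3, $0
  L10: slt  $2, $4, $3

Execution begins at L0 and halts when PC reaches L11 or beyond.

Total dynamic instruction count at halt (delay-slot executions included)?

PC=0  xor  $1, $6, $5        | $0=0 $1=12 $2=6 $3=2 $4=5 $5=14 $6=2 $7=2
PC=1  bne  $5, $0, L7        | $0=0 $1=12 $2=6 $3=2 $4=5 $5=14 $6=2 $7=2  [TAKEN]
PC=2  ori   $5, $6, 8        | $0=0 $1=12 $2=6 $3=2 $4=5 $5=10 $6=2 $7=2
PC=7  ori   $3, $7, 2        | $0=0 $1=12 $2=6 $3=2 $4=5 $5=10 $6=2 $7=2
PC=8  xori  $2, $3, 5        | $0=0 $1=12 $2=7 $3=2 $4=5 $5=10 $6=2 $7=2
PC=9  sub  $0, $3, $0        | $0=0 $1=12 $2=7 $3=2 $4=5 $5=10 $6=2 $7=2
PC=10 slt  $2, $4, $3        | $0=0 $1=12 $2=0 $3=2 $4=5 $5=10 $6=2 $7=2

7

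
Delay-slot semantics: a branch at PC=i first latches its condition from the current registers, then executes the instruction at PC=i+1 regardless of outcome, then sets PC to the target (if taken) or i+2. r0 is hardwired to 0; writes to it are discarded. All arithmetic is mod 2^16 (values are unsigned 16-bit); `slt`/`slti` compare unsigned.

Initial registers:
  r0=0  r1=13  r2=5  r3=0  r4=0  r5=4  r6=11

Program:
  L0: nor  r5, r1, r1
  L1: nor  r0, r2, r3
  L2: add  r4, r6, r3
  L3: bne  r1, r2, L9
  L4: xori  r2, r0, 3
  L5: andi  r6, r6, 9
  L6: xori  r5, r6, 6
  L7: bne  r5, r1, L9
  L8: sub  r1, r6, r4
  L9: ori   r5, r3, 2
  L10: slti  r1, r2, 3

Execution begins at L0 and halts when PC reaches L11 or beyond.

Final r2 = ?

3

  step pc=0: nor  r5, r1, r1  regs=(0,13,5,0,0,65522,11)
  step pc=1: nor  r0, r2, r3  regs=(0,13,5,0,0,65522,11)
  step pc=2: add  r4, r6, r3  regs=(0,13,5,0,11,65522,11)
  step pc=3: bne  r1, r2, L9  cond=T  regs=(0,13,5,0,11,65522,11)
  step pc=4: xori  r2, r0, 3  regs=(0,13,3,0,11,65522,11)
  step pc=9: ori   r5, r3, 2  regs=(0,13,3,0,11,2,11)
  step pc=10: slti  r1, r2, 3  regs=(0,0,3,0,11,2,11)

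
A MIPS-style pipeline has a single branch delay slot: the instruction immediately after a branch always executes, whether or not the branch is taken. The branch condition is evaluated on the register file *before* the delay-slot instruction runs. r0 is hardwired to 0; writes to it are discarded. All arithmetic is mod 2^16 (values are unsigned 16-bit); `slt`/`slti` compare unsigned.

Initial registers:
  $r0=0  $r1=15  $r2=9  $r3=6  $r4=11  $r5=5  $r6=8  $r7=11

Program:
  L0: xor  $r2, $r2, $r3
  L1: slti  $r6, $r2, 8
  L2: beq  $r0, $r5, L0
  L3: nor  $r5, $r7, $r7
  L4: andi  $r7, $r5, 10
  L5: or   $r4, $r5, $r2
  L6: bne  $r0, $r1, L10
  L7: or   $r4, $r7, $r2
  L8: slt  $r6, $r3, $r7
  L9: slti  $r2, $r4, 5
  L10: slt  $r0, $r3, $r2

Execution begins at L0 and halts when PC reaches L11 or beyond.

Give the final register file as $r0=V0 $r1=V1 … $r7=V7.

$r0=0 $r1=15 $r2=15 $r3=6 $r4=15 $r5=65524 $r6=0 $r7=0

PC=0  xor  $r2, $r2, $r3     | $r0=0 $r1=15 $r2=15 $r3=6 $r4=11 $r5=5 $r6=8 $r7=11
PC=1  slti  $r6, $r2, 8      | $r0=0 $r1=15 $r2=15 $r3=6 $r4=11 $r5=5 $r6=0 $r7=11
PC=2  beq  $r0, $r5, L0      | $r0=0 $r1=15 $r2=15 $r3=6 $r4=11 $r5=5 $r6=0 $r7=11  [not taken]
PC=3  nor  $r5, $r7, $r7     | $r0=0 $r1=15 $r2=15 $r3=6 $r4=11 $r5=65524 $r6=0 $r7=11
PC=4  andi  $r7, $r5, 10     | $r0=0 $r1=15 $r2=15 $r3=6 $r4=11 $r5=65524 $r6=0 $r7=0
PC=5  or   $r4, $r5, $r2     | $r0=0 $r1=15 $r2=15 $r3=6 $r4=65535 $r5=65524 $r6=0 $r7=0
PC=6  bne  $r0, $r1, L10     | $r0=0 $r1=15 $r2=15 $r3=6 $r4=65535 $r5=65524 $r6=0 $r7=0  [TAKEN]
PC=7  or   $r4, $r7, $r2     | $r0=0 $r1=15 $r2=15 $r3=6 $r4=15 $r5=65524 $r6=0 $r7=0
PC=10 slt  $r0, $r3, $r2     | $r0=0 $r1=15 $r2=15 $r3=6 $r4=15 $r5=65524 $r6=0 $r7=0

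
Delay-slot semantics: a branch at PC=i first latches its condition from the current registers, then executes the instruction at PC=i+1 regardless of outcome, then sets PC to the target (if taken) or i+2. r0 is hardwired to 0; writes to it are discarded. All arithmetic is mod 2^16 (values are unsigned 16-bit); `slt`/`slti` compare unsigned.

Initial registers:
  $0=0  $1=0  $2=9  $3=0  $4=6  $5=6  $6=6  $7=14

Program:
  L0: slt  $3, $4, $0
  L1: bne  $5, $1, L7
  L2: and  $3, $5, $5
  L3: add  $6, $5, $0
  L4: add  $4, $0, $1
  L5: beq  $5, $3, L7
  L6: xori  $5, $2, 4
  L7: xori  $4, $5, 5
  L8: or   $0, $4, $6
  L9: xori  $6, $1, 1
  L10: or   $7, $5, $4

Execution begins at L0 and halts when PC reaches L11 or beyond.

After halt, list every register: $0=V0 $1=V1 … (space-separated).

#0 slt  $3, $4, $0 ; 0/0/9/0/6/6/6/14
#1 bne  $5, $1, L7 ; 0/0/9/0/6/6/6/14 ; →target
#2 and  $3, $5, $5 ; 0/0/9/6/6/6/6/14
#7 xori  $4, $5, 5 ; 0/0/9/6/3/6/6/14
#8 or   $0, $4, $6 ; 0/0/9/6/3/6/6/14
#9 xori  $6, $1, 1 ; 0/0/9/6/3/6/1/14
#10 or   $7, $5, $4 ; 0/0/9/6/3/6/1/7

$0=0 $1=0 $2=9 $3=6 $4=3 $5=6 $6=1 $7=7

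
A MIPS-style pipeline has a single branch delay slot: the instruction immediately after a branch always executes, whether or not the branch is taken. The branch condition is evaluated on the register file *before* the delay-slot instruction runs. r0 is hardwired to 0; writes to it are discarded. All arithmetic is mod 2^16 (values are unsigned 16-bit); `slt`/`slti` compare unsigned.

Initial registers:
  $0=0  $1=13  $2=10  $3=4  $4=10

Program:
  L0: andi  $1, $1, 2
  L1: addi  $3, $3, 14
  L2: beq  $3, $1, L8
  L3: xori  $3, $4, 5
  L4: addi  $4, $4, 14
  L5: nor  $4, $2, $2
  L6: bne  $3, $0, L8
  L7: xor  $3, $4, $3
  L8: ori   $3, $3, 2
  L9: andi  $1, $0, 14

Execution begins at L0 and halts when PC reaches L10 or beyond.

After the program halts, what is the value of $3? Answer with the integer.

#0 andi  $1, $1, 2 ; 0/0/10/4/10
#1 addi  $3, $3, 14 ; 0/0/10/18/10
#2 beq  $3, $1, L8 ; 0/0/10/18/10 ; →fallthru
#3 xori  $3, $4, 5 ; 0/0/10/15/10
#4 addi  $4, $4, 14 ; 0/0/10/15/24
#5 nor  $4, $2, $2 ; 0/0/10/15/65525
#6 bne  $3, $0, L8 ; 0/0/10/15/65525 ; →target
#7 xor  $3, $4, $3 ; 0/0/10/65530/65525
#8 ori   $3, $3, 2 ; 0/0/10/65530/65525
#9 andi  $1, $0, 14 ; 0/0/10/65530/65525

65530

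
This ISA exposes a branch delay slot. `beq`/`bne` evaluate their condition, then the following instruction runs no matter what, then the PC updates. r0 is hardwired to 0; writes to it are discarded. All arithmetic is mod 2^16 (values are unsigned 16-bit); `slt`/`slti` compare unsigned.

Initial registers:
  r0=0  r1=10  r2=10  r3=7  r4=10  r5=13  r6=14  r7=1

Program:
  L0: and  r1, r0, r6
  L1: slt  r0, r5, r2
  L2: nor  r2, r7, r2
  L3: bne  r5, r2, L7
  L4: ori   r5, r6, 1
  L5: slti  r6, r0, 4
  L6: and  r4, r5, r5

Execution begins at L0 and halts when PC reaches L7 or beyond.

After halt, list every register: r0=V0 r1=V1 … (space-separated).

#0 and  r1, r0, r6 ; 0/0/10/7/10/13/14/1
#1 slt  r0, r5, r2 ; 0/0/10/7/10/13/14/1
#2 nor  r2, r7, r2 ; 0/0/65524/7/10/13/14/1
#3 bne  r5, r2, L7 ; 0/0/65524/7/10/13/14/1 ; →target
#4 ori   r5, r6, 1 ; 0/0/65524/7/10/15/14/1

r0=0 r1=0 r2=65524 r3=7 r4=10 r5=15 r6=14 r7=1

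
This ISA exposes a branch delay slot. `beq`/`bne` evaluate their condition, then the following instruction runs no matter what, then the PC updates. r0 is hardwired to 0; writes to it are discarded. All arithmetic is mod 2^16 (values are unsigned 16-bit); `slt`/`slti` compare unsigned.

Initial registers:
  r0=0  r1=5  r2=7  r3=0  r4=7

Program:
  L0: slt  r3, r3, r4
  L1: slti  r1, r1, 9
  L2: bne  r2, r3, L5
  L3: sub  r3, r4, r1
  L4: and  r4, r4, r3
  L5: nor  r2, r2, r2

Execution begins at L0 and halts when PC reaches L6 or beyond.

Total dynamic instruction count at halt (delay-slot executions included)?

5

#0 slt  r3, r3, r4 ; 0/5/7/1/7
#1 slti  r1, r1, 9 ; 0/1/7/1/7
#2 bne  r2, r3, L5 ; 0/1/7/1/7 ; →target
#3 sub  r3, r4, r1 ; 0/1/7/6/7
#5 nor  r2, r2, r2 ; 0/1/65528/6/7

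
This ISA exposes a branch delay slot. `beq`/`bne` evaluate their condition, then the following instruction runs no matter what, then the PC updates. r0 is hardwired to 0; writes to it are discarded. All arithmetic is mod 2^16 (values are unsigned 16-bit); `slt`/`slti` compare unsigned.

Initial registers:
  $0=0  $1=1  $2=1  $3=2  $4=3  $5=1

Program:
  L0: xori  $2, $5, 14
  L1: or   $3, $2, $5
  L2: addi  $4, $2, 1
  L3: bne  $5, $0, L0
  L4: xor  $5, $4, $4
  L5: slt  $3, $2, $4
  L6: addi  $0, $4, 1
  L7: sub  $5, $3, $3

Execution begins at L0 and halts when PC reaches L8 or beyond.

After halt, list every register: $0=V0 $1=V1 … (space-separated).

$0=0 $1=1 $2=14 $3=1 $4=15 $5=0

#0 xori  $2, $5, 14 ; 0/1/15/2/3/1
#1 or   $3, $2, $5 ; 0/1/15/15/3/1
#2 addi  $4, $2, 1 ; 0/1/15/15/16/1
#3 bne  $5, $0, L0 ; 0/1/15/15/16/1 ; →target
#4 xor  $5, $4, $4 ; 0/1/15/15/16/0
#0 xori  $2, $5, 14 ; 0/1/14/15/16/0
#1 or   $3, $2, $5 ; 0/1/14/14/16/0
#2 addi  $4, $2, 1 ; 0/1/14/14/15/0
#3 bne  $5, $0, L0 ; 0/1/14/14/15/0 ; →fallthru
#4 xor  $5, $4, $4 ; 0/1/14/14/15/0
#5 slt  $3, $2, $4 ; 0/1/14/1/15/0
#6 addi  $0, $4, 1 ; 0/1/14/1/15/0
#7 sub  $5, $3, $3 ; 0/1/14/1/15/0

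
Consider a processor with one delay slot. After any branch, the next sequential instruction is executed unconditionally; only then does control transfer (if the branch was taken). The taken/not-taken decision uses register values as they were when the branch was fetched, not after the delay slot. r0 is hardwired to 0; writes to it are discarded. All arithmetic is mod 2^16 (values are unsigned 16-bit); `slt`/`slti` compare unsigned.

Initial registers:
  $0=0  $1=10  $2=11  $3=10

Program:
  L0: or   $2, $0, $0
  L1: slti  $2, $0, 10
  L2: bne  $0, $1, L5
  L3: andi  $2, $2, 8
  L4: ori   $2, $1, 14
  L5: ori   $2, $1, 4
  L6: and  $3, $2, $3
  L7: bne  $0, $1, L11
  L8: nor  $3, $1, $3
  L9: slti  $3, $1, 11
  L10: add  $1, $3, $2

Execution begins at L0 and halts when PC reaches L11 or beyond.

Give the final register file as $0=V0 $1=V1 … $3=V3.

[0] or   $2, $0, $0  →  {$0:0, $1:10, $2:0, $3:10}
[1] slti  $2, $0, 10  →  {$0:0, $1:10, $2:1, $3:10}
[2] bne  $0, $1, L5  →  {$0:0, $1:10, $2:1, $3:10}  ⟨branch taken⟩
[3] andi  $2, $2, 8  →  {$0:0, $1:10, $2:0, $3:10}
[5] ori   $2, $1, 4  →  {$0:0, $1:10, $2:14, $3:10}
[6] and  $3, $2, $3  →  {$0:0, $1:10, $2:14, $3:10}
[7] bne  $0, $1, L11  →  {$0:0, $1:10, $2:14, $3:10}  ⟨branch taken⟩
[8] nor  $3, $1, $3  →  {$0:0, $1:10, $2:14, $3:65525}

$0=0 $1=10 $2=14 $3=65525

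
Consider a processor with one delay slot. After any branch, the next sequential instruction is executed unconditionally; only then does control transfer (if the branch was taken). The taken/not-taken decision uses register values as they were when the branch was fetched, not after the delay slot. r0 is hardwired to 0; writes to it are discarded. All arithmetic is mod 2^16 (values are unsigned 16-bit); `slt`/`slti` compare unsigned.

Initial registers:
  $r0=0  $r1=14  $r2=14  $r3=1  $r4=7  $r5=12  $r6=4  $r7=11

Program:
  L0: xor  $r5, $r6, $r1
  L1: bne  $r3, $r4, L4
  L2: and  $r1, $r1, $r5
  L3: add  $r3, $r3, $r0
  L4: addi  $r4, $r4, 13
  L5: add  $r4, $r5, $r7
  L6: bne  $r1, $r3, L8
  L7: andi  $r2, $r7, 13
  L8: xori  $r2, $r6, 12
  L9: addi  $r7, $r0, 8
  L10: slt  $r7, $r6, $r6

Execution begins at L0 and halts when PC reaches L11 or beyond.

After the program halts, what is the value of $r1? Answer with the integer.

PC=0  xor  $r5, $r6, $r1     | $r0=0 $r1=14 $r2=14 $r3=1 $r4=7 $r5=10 $r6=4 $r7=11
PC=1  bne  $r3, $r4, L4      | $r0=0 $r1=14 $r2=14 $r3=1 $r4=7 $r5=10 $r6=4 $r7=11  [TAKEN]
PC=2  and  $r1, $r1, $r5     | $r0=0 $r1=10 $r2=14 $r3=1 $r4=7 $r5=10 $r6=4 $r7=11
PC=4  addi  $r4, $r4, 13     | $r0=0 $r1=10 $r2=14 $r3=1 $r4=20 $r5=10 $r6=4 $r7=11
PC=5  add  $r4, $r5, $r7     | $r0=0 $r1=10 $r2=14 $r3=1 $r4=21 $r5=10 $r6=4 $r7=11
PC=6  bne  $r1, $r3, L8      | $r0=0 $r1=10 $r2=14 $r3=1 $r4=21 $r5=10 $r6=4 $r7=11  [TAKEN]
PC=7  andi  $r2, $r7, 13     | $r0=0 $r1=10 $r2=9 $r3=1 $r4=21 $r5=10 $r6=4 $r7=11
PC=8  xori  $r2, $r6, 12     | $r0=0 $r1=10 $r2=8 $r3=1 $r4=21 $r5=10 $r6=4 $r7=11
PC=9  addi  $r7, $r0, 8      | $r0=0 $r1=10 $r2=8 $r3=1 $r4=21 $r5=10 $r6=4 $r7=8
PC=10 slt  $r7, $r6, $r6     | $r0=0 $r1=10 $r2=8 $r3=1 $r4=21 $r5=10 $r6=4 $r7=0

10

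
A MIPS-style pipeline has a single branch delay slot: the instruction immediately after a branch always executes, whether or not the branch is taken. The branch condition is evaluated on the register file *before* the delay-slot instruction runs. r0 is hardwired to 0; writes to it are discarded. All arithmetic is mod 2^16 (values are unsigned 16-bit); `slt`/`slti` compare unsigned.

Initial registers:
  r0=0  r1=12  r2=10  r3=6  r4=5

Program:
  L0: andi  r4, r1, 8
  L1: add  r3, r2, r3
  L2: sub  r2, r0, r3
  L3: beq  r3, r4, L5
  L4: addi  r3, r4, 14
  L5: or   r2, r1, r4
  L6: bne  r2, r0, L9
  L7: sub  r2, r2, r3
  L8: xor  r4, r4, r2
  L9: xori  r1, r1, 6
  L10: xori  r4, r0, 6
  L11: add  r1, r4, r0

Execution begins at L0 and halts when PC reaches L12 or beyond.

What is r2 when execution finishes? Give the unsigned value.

65526

#0 andi  r4, r1, 8 ; 0/12/10/6/8
#1 add  r3, r2, r3 ; 0/12/10/16/8
#2 sub  r2, r0, r3 ; 0/12/65520/16/8
#3 beq  r3, r4, L5 ; 0/12/65520/16/8 ; →fallthru
#4 addi  r3, r4, 14 ; 0/12/65520/22/8
#5 or   r2, r1, r4 ; 0/12/12/22/8
#6 bne  r2, r0, L9 ; 0/12/12/22/8 ; →target
#7 sub  r2, r2, r3 ; 0/12/65526/22/8
#9 xori  r1, r1, 6 ; 0/10/65526/22/8
#10 xori  r4, r0, 6 ; 0/10/65526/22/6
#11 add  r1, r4, r0 ; 0/6/65526/22/6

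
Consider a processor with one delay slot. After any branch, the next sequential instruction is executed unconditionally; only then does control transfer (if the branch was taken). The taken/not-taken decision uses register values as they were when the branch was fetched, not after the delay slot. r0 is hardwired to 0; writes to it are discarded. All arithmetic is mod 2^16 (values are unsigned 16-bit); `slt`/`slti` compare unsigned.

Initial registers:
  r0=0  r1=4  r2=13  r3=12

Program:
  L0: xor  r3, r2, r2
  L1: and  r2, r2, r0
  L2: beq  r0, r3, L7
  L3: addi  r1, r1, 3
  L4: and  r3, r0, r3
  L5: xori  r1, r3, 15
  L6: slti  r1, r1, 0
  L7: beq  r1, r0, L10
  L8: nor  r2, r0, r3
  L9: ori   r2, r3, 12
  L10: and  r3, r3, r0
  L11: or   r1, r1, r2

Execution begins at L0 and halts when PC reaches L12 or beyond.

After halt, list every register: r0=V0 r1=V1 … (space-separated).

r0=0 r1=15 r2=12 r3=0

  step pc=0: xor  r3, r2, r2  regs=(0,4,13,0)
  step pc=1: and  r2, r2, r0  regs=(0,4,0,0)
  step pc=2: beq  r0, r3, L7  cond=T  regs=(0,4,0,0)
  step pc=3: addi  r1, r1, 3  regs=(0,7,0,0)
  step pc=7: beq  r1, r0, L10  cond=F  regs=(0,7,0,0)
  step pc=8: nor  r2, r0, r3  regs=(0,7,65535,0)
  step pc=9: ori   r2, r3, 12  regs=(0,7,12,0)
  step pc=10: and  r3, r3, r0  regs=(0,7,12,0)
  step pc=11: or   r1, r1, r2  regs=(0,15,12,0)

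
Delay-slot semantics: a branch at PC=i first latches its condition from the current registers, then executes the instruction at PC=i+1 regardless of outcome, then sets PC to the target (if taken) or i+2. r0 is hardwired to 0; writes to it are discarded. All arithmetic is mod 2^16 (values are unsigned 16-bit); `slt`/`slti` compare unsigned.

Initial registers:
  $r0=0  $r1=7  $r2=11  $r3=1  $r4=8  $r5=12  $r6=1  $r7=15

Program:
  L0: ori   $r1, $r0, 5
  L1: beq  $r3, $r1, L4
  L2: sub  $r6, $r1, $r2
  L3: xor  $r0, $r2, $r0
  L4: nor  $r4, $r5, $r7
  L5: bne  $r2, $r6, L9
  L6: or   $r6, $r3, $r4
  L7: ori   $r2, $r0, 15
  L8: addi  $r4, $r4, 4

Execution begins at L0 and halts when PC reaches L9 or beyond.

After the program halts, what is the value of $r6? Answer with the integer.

65521

[0] ori   $r1, $r0, 5  →  {$r0:0, $r1:5, $r2:11, $r3:1, $r4:8, $r5:12, $r6:1, $r7:15}
[1] beq  $r3, $r1, L4  →  {$r0:0, $r1:5, $r2:11, $r3:1, $r4:8, $r5:12, $r6:1, $r7:15}  ⟨branch fallthrough⟩
[2] sub  $r6, $r1, $r2  →  {$r0:0, $r1:5, $r2:11, $r3:1, $r4:8, $r5:12, $r6:65530, $r7:15}
[3] xor  $r0, $r2, $r0  →  {$r0:0, $r1:5, $r2:11, $r3:1, $r4:8, $r5:12, $r6:65530, $r7:15}
[4] nor  $r4, $r5, $r7  →  {$r0:0, $r1:5, $r2:11, $r3:1, $r4:65520, $r5:12, $r6:65530, $r7:15}
[5] bne  $r2, $r6, L9  →  {$r0:0, $r1:5, $r2:11, $r3:1, $r4:65520, $r5:12, $r6:65530, $r7:15}  ⟨branch taken⟩
[6] or   $r6, $r3, $r4  →  {$r0:0, $r1:5, $r2:11, $r3:1, $r4:65520, $r5:12, $r6:65521, $r7:15}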